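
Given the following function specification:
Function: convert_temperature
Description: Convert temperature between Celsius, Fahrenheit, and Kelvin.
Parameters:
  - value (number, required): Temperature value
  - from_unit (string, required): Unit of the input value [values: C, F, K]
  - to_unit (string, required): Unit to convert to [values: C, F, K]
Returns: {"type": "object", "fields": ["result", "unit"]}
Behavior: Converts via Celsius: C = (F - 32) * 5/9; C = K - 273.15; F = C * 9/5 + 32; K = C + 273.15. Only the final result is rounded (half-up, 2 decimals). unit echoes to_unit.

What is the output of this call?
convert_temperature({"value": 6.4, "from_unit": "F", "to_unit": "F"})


To C: (6.4 - 32) * 5/9 = -14.222222
To F: -14.222222 * 9/5 + 32 = 6.4
Round to 2 decimals: 6.4
Output:
{"result": 6.4, "unit": "F"}


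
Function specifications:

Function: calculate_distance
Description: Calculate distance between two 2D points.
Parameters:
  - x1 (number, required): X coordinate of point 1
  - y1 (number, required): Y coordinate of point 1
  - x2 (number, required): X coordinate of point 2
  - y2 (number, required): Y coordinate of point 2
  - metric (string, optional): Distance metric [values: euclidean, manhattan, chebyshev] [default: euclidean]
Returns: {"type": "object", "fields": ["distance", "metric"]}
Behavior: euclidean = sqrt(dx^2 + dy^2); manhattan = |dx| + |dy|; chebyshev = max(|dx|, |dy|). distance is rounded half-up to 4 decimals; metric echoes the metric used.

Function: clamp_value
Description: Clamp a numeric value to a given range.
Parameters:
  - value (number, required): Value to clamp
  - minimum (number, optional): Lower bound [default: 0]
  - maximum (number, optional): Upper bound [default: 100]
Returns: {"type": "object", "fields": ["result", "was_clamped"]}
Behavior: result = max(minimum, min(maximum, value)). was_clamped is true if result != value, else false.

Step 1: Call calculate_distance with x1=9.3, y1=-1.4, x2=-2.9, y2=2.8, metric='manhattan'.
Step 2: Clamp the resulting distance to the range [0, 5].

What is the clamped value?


Step 1: calculate_distance (manhattan)
  |dx| = |-2.9 - 9.3| = 12.2; |dy| = |2.8 - -1.4| = 4.2
  manhattan: 12.2 + 4.2 = 16.4
  Round to 4 decimals: 16.4
  -> distance = 16.4
Step 2: clamp_value(value=16.4, minimum=0, maximum=5)
  result = max(0, min(5, 16.4)) = max(0, 5) = 5
  was_clamped = (5 != 16.4) = true
  -> result = 5
5


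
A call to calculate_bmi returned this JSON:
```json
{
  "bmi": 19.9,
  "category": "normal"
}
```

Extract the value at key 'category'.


normal


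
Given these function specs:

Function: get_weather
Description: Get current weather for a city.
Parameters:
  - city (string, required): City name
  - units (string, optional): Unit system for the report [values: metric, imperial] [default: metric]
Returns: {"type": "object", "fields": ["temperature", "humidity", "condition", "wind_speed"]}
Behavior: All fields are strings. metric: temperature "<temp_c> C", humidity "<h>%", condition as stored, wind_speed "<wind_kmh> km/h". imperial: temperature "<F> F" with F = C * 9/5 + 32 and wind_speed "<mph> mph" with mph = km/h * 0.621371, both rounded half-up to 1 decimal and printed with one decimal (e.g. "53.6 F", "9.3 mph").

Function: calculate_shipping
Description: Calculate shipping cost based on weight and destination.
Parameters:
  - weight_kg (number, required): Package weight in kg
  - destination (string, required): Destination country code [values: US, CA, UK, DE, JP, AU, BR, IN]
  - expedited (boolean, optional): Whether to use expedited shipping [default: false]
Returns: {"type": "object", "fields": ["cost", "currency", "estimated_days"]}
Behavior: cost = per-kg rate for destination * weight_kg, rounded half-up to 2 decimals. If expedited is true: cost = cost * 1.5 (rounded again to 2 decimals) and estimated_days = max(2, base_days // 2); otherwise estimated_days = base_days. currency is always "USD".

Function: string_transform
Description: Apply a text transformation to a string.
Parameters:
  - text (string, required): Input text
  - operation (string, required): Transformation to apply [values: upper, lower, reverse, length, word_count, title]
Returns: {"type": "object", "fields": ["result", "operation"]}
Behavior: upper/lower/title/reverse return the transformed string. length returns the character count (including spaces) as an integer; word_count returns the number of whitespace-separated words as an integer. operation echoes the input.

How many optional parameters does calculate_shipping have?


Parameters of calculate_shipping: weight_kg (required), destination (required), expedited (optional)
Optional count:
1


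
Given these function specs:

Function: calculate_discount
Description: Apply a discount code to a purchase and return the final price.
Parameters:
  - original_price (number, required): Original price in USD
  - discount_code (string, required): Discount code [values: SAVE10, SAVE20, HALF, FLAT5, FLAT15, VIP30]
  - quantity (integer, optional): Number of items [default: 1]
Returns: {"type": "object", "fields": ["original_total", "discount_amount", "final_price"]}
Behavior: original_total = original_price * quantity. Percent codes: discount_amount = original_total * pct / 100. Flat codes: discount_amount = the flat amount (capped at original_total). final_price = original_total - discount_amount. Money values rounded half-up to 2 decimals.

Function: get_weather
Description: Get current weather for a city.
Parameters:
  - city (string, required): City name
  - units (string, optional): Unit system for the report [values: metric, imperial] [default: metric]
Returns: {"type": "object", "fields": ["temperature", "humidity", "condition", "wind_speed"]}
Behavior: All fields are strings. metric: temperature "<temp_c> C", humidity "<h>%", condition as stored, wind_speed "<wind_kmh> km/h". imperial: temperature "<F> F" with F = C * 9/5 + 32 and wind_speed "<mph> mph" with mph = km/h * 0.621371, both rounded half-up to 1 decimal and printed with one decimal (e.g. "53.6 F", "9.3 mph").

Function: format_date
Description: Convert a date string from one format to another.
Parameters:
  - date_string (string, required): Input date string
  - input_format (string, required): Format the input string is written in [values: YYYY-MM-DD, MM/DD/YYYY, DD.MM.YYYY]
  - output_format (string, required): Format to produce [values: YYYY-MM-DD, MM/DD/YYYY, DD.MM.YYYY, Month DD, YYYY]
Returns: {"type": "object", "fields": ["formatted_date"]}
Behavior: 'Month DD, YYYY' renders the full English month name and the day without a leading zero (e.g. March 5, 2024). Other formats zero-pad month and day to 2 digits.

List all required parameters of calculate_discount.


Parameters of calculate_discount and their required/optional flag:
  original_price: required
  discount_code: required
  quantity: optional
discount_code, original_price


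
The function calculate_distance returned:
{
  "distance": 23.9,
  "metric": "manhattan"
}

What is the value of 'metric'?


manhattan


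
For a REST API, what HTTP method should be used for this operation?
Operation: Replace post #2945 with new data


GET = read, POST = create, PUT = update/replace, DELETE = remove
This operation is an update/replace.
PUT


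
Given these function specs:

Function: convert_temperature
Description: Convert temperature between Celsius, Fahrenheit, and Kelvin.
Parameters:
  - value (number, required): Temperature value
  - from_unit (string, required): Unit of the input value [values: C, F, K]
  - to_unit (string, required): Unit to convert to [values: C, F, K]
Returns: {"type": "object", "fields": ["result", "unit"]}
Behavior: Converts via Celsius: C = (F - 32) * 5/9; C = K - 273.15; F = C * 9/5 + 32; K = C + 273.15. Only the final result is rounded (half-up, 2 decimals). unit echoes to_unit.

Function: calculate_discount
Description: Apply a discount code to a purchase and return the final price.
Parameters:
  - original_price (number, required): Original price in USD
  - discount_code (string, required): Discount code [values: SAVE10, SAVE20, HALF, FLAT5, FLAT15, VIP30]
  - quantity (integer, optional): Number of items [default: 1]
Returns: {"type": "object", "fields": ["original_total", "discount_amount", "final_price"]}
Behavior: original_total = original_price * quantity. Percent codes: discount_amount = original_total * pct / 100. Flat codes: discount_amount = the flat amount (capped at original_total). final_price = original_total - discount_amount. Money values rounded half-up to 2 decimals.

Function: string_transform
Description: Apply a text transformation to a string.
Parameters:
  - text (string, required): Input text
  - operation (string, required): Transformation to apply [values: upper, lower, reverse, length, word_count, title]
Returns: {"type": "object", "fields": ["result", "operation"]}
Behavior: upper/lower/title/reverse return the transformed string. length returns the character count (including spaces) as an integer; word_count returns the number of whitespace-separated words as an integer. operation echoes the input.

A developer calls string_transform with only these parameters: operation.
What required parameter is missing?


Required parameters: text, operation
Provided: operation
Missing: text
text


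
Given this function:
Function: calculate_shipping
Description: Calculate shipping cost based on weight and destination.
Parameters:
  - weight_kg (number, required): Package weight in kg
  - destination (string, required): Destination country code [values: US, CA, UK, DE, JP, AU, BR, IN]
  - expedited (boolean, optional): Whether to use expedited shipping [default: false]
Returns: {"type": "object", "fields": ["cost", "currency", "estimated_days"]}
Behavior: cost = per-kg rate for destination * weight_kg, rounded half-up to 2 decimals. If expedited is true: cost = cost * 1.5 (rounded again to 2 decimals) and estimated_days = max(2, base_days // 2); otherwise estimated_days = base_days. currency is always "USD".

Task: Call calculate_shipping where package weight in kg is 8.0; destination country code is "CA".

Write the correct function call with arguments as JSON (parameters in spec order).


Mapping each described value to its parameter name:
  'Package weight in kg' -> weight_kg = 8.0
  'Destination country code' -> destination = "CA"
calculate_shipping({"weight_kg": 8.0, "destination": "CA"})


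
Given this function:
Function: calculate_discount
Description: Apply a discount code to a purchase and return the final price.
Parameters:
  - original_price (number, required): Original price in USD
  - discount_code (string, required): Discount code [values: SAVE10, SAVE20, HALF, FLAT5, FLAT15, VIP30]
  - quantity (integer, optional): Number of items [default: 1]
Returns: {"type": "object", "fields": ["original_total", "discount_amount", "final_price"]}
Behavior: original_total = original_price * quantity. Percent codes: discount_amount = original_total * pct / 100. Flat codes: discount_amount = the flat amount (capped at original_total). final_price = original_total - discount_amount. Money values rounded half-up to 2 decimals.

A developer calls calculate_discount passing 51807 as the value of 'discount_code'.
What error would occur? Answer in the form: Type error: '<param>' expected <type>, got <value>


Spec: 'discount_code' is declared as string; 51807 is an integer.
Type error: 'discount_code' expected string, got 51807


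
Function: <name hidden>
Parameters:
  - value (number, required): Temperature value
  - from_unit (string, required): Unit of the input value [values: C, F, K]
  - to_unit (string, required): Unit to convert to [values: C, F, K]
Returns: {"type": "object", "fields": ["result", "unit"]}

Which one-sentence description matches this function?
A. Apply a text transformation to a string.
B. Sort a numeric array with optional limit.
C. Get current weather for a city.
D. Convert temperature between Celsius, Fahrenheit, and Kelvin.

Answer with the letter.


Parameters value, from_unit, to_unit and return ["result", "unit"] fit: Convert temperature between Celsius, Fahrenheit, and Kelvin.
D


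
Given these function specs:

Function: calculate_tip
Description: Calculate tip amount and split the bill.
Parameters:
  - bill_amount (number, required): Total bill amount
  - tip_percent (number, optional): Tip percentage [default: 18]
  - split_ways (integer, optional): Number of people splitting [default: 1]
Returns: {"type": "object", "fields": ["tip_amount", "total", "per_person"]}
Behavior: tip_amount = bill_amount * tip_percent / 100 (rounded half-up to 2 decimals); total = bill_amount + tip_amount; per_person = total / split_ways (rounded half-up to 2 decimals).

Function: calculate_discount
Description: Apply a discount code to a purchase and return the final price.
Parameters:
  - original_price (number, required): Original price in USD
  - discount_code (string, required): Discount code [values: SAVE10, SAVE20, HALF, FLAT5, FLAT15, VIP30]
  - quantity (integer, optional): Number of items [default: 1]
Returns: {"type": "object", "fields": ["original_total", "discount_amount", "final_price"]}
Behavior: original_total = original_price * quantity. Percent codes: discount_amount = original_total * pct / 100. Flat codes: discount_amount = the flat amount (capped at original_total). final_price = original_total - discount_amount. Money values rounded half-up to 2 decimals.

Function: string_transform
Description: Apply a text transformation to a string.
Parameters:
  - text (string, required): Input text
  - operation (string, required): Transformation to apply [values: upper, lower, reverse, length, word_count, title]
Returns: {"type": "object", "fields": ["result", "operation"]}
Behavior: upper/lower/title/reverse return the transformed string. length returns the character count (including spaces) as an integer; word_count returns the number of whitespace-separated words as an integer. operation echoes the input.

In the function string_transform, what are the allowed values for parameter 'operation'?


The string_transform spec declares:
  - operation (string, required): Transformation to apply [values: upper, lower, reverse, length, word_count, title]
Allowed values:
upper, lower, reverse, length, word_count, title


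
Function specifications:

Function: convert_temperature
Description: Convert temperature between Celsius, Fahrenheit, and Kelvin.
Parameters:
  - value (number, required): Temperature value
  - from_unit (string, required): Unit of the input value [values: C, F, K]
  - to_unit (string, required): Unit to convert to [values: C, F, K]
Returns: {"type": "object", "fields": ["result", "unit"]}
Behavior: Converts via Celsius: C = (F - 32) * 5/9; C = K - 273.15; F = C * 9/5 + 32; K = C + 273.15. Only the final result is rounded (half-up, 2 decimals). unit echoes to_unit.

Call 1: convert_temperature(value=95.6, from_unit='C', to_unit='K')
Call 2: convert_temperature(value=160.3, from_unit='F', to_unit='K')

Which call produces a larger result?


Call 1:
  Input already in C: 95.6
  To K: 95.6 + 273.15 = 368.75
  Round to 2 decimals: 368.75
  -> 368.75 K
Call 2:
  To C: (160.3 - 32) * 5/9 = 71.277778
  To K: 71.277778 + 273.15 = 344.427778
  Round to 2 decimals: 344.43
  -> 344.43 K
Call 1 (368.75 K)


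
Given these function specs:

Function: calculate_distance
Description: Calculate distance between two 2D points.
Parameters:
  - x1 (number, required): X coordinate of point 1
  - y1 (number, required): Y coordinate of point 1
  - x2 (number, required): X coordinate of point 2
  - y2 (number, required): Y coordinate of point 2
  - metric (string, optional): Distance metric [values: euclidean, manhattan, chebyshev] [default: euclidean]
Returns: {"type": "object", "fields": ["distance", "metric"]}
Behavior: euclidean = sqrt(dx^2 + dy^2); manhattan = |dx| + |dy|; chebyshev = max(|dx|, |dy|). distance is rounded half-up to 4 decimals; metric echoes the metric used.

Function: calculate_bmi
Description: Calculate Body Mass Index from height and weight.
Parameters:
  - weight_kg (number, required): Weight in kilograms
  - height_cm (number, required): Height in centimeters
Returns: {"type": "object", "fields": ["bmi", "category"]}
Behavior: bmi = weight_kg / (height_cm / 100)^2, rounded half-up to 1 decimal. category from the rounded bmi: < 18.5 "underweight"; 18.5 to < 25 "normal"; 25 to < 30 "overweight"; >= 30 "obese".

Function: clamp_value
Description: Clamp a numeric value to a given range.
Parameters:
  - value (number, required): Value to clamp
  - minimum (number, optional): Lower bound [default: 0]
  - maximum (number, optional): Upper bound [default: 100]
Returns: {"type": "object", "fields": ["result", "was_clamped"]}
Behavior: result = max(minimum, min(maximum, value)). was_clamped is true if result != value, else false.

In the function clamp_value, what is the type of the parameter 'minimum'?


The clamp_value spec declares:
  - minimum (number, optional): Lower bound [default: 0]
Type:
number


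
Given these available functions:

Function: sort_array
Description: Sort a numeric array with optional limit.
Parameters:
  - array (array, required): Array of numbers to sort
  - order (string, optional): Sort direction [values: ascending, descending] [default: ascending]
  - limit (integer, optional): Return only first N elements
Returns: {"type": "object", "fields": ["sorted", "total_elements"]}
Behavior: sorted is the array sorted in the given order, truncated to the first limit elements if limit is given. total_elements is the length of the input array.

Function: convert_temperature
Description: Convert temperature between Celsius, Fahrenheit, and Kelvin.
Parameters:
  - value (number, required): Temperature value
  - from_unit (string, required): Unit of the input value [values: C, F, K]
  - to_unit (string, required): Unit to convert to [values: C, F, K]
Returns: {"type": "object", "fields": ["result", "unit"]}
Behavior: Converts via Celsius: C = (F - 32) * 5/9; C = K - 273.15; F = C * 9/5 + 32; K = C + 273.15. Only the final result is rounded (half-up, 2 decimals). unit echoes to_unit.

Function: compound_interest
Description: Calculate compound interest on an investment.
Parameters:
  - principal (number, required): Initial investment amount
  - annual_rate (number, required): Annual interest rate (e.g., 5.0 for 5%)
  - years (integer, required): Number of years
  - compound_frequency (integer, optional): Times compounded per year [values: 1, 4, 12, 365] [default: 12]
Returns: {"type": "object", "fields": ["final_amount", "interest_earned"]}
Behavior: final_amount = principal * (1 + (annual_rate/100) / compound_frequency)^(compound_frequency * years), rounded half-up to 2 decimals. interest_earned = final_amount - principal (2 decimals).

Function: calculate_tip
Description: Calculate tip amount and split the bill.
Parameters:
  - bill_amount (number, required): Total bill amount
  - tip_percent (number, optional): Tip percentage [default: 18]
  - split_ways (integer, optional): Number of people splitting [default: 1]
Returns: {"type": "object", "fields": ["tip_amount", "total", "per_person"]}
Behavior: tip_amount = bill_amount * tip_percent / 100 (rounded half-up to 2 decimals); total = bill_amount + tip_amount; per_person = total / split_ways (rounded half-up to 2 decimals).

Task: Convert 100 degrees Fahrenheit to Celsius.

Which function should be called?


The task needs a function whose description is: Convert temperature between Celsius, Fahrenheit, and Kelvin.
convert_temperature


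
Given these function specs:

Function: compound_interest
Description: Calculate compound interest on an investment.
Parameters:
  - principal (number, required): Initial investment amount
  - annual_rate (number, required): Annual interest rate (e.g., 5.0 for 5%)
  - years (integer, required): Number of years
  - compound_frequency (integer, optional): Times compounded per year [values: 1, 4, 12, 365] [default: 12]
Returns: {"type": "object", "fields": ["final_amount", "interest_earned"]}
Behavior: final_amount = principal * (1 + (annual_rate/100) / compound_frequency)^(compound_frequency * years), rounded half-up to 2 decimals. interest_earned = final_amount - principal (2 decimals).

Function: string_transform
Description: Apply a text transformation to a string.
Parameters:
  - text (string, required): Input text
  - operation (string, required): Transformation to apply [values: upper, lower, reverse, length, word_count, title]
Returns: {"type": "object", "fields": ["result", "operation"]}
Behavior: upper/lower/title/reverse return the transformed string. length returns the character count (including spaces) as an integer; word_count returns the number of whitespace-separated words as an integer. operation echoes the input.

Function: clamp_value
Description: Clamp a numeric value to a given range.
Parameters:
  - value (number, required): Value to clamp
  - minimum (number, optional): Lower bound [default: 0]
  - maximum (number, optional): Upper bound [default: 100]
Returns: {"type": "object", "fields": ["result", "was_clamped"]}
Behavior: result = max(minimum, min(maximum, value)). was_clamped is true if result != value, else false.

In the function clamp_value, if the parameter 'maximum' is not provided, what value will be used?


The clamp_value spec declares:
  - maximum (number, optional): Upper bound [default: 100]
Default:
100


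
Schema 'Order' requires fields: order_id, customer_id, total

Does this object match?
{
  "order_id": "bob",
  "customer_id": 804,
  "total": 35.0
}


Checking required fields... All present.
Valid - all required fields present


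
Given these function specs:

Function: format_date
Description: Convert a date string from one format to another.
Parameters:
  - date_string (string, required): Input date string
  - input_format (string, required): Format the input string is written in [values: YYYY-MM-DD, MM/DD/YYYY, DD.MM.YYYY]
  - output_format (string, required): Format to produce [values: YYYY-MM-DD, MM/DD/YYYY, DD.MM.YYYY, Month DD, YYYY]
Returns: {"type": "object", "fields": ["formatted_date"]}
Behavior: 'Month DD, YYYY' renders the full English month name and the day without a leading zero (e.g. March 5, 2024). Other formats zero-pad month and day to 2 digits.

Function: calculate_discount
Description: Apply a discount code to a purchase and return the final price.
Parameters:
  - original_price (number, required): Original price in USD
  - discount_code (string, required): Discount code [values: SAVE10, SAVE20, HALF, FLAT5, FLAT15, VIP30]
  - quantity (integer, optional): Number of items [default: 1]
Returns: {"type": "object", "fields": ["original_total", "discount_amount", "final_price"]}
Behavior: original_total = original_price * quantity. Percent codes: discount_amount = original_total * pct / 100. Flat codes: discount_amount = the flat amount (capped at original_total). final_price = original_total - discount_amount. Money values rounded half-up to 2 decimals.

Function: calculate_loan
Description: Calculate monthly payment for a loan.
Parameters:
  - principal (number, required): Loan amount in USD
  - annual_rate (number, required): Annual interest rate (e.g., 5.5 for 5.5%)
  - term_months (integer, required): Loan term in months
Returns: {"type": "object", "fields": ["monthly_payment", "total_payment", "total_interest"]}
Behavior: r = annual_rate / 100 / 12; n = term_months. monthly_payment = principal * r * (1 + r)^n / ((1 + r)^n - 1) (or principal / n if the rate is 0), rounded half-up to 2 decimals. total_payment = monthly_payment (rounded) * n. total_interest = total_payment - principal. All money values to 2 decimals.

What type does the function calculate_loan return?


The calculate_loan spec declares Returns: {"type": "object", "fields": ["monthly_payment", "total_payment", "total_interest"]}
Type:
object


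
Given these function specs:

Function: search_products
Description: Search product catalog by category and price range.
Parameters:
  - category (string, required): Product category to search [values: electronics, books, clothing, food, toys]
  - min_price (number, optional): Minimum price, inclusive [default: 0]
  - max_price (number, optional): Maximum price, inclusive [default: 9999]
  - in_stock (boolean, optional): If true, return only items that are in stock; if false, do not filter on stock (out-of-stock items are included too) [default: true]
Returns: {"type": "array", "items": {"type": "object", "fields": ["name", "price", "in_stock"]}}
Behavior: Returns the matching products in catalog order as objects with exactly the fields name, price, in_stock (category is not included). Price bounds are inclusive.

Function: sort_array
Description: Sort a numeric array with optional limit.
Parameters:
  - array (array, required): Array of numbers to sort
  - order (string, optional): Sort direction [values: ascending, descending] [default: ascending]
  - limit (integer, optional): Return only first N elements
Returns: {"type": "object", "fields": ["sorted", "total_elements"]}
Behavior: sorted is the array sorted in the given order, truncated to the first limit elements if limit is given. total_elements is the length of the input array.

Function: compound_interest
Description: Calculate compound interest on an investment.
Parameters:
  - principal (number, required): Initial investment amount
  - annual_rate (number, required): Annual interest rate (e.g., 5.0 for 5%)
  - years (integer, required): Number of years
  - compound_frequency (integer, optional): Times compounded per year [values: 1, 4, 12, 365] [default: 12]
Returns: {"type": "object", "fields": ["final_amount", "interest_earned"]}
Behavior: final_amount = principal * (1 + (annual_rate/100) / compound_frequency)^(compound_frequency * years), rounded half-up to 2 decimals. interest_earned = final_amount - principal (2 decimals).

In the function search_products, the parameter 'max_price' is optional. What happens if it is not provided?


The search_products spec declares:
  - max_price (number, optional): Maximum price, inclusive [default: 9999]
It defaults to 9999


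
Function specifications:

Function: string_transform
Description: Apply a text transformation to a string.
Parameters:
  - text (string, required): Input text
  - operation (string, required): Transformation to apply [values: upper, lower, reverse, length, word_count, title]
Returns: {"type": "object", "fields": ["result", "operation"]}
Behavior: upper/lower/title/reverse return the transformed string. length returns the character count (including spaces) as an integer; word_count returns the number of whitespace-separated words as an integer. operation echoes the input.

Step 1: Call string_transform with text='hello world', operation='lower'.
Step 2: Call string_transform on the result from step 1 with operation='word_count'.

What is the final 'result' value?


Step 1: string_transform(text='hello world', operation='lower')
  -> result = 'hello world'
Step 2: string_transform(text='hello world', operation='word_count')
  words: hello, world -> 2
  -> result = 2
2


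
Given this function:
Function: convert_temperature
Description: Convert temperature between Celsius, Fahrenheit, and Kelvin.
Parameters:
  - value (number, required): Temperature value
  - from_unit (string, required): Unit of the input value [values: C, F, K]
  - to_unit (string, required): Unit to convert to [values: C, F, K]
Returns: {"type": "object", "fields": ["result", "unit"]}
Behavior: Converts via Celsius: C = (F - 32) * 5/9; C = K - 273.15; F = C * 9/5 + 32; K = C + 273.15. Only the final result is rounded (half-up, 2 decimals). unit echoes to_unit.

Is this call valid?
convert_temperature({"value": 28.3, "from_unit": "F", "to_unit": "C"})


Checking all required parameters present and types match... All valid.
Valid


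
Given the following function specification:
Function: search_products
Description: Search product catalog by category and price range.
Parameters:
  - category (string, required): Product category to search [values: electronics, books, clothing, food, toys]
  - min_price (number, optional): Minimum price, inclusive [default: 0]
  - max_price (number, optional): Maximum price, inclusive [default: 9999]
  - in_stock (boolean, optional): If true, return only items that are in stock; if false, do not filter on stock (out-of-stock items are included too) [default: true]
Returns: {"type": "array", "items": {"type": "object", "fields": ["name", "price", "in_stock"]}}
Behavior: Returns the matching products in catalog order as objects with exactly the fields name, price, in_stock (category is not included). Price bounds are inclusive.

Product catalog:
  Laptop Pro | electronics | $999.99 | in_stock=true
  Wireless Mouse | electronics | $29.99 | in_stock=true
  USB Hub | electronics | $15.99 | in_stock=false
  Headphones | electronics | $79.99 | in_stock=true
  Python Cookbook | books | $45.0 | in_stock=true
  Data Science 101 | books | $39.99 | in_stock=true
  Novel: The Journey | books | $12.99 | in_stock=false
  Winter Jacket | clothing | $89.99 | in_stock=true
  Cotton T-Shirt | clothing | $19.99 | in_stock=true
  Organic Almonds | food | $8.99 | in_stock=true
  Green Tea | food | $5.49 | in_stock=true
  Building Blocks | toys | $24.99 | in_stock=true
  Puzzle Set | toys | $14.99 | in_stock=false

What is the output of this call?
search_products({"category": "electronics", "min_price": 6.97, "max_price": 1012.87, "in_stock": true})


Filter: category=electronics, 6.97 <= price <= 1012.87, in-stock only
  Laptop Pro ($999.99): keep
  Wireless Mouse ($29.99): keep
  USB Hub ($15.99): out of stock -> skip
  Headphones ($79.99): keep
Output:
[{"name": "Laptop Pro", "price": 999.99, "in_stock": true}, {"name": "Wireless Mouse", "price": 29.99, "in_stock": true}, {"name": "Headphones", "price": 79.99, "in_stock": true}]


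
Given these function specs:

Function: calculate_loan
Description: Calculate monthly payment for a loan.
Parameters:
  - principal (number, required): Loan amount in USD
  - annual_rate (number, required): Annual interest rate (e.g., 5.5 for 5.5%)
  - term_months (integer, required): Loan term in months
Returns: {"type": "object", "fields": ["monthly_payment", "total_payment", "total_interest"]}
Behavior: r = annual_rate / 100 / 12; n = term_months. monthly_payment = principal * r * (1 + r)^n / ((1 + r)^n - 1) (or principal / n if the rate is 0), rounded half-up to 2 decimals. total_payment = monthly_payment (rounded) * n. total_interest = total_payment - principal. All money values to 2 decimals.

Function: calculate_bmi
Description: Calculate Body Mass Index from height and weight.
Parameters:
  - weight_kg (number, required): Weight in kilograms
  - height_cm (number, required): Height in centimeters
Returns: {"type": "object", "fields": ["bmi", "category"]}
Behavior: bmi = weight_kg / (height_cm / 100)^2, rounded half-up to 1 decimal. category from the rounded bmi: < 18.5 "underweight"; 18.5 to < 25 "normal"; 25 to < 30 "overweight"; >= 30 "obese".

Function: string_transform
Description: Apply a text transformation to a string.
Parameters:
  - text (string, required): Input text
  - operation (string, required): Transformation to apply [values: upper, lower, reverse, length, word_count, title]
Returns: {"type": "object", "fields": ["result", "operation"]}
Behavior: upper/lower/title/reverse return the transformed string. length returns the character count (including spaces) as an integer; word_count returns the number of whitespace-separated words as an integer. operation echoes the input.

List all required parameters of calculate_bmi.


Parameters of calculate_bmi and their required/optional flag:
  weight_kg: required
  height_cm: required
height_cm, weight_kg


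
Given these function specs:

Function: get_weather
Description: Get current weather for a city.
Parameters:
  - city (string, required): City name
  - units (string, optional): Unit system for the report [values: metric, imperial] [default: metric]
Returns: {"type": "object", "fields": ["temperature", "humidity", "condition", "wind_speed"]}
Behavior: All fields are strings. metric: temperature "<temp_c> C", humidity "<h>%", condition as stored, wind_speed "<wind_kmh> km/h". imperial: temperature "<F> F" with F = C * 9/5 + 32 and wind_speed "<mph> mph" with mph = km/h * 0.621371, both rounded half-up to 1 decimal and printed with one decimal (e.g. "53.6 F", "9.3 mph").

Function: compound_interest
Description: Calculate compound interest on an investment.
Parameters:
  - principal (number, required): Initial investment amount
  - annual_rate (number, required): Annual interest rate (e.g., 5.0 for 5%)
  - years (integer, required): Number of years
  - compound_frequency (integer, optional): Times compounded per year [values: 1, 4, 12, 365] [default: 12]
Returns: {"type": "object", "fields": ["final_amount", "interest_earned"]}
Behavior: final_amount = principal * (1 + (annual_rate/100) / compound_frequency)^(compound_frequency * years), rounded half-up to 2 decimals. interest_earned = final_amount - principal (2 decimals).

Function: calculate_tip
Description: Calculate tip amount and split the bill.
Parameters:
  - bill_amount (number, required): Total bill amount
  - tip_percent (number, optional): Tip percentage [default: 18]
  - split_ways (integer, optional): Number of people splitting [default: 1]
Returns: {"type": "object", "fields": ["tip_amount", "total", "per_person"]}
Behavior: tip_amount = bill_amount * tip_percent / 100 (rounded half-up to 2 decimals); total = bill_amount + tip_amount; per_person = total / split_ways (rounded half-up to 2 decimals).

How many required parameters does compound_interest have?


Parameters of compound_interest: principal (required), annual_rate (required), years (required), compound_frequency (optional)
Required count:
3


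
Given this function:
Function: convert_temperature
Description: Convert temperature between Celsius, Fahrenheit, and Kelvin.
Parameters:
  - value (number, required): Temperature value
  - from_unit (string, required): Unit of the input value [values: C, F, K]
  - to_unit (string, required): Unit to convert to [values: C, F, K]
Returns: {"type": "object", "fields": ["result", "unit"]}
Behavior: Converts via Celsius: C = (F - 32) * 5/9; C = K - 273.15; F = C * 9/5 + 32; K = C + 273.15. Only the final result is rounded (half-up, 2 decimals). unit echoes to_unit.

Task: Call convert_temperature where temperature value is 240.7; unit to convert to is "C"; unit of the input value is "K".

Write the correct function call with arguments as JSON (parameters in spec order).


Mapping each described value to its parameter name:
  'Temperature value' -> value = 240.7
  'Unit to convert to' -> to_unit = "C"
  'Unit of the input value' -> from_unit = "K"
convert_temperature({"value": 240.7, "from_unit": "K", "to_unit": "C"})


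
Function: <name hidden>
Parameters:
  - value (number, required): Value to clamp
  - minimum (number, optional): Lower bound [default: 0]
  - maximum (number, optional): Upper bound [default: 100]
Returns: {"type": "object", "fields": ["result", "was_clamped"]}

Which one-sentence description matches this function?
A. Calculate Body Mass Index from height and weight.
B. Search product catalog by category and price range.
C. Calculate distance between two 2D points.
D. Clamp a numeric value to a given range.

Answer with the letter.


Parameters value, minimum, maximum and return ["result", "was_clamped"] fit: Clamp a numeric value to a given range.
D


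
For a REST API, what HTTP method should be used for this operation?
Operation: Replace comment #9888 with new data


GET = read, POST = create, PUT = update/replace, DELETE = remove
This operation is an update/replace.
PUT


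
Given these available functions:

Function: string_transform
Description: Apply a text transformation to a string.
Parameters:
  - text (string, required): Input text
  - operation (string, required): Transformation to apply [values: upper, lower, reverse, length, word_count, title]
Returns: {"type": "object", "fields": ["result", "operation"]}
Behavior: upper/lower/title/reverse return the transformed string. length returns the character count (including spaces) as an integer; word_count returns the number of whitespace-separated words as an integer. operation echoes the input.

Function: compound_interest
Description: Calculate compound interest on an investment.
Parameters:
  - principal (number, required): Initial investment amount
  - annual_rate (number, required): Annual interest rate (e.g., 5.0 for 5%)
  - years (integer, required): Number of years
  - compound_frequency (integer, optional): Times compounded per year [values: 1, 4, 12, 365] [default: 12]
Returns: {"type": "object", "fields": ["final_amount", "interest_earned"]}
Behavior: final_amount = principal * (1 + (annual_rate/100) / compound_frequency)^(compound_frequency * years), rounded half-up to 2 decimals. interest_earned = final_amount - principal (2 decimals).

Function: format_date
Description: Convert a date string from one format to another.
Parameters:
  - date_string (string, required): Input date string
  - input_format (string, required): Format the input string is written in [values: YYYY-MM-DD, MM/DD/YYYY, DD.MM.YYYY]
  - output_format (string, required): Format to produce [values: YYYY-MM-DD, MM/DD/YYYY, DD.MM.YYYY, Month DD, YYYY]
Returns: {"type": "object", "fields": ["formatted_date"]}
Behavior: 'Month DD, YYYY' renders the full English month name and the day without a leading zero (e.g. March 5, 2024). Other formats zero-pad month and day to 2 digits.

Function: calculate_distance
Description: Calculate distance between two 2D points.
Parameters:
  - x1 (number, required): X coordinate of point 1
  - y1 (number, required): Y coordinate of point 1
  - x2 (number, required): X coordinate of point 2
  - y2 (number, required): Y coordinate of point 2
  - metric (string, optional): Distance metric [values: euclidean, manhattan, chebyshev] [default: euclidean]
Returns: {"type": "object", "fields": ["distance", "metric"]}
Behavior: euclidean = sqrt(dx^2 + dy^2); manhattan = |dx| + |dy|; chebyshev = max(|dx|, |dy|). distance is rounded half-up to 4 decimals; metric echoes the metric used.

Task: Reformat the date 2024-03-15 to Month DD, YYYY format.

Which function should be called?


The task needs a function whose description is: Convert a date string from one format to another.
format_date


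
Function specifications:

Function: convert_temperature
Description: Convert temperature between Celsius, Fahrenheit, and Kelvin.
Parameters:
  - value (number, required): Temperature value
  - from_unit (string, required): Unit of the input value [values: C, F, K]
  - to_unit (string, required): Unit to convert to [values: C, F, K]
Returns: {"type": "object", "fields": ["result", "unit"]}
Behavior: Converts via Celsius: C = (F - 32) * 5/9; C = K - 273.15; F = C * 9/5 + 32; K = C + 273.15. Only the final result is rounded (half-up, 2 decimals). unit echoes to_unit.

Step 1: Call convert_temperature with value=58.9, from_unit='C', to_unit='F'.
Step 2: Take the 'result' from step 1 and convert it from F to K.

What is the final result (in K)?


Step 1: convert_temperature(value=58.9, from_unit=C, to_unit=F)
  Input already in C: 58.9
  To F: 58.9 * 9/5 + 32 = 138.02
  Round to 2 decimals: 138.02
  -> result = 138.02 F
Step 2: convert_temperature(value=138.02, from_unit=F, to_unit=K)
  To C: (138.02 - 32) * 5/9 = 58.9
  To K: 58.9 + 273.15 = 332.05
  Round to 2 decimals: 332.05
  -> result = 332.05 K
332.05 K


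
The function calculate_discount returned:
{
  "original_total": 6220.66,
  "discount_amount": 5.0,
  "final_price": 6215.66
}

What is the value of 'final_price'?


6215.66


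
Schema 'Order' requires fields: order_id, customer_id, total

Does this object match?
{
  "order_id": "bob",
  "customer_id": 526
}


Checking required fields...
Missing: total
Invalid - missing required field 'total'


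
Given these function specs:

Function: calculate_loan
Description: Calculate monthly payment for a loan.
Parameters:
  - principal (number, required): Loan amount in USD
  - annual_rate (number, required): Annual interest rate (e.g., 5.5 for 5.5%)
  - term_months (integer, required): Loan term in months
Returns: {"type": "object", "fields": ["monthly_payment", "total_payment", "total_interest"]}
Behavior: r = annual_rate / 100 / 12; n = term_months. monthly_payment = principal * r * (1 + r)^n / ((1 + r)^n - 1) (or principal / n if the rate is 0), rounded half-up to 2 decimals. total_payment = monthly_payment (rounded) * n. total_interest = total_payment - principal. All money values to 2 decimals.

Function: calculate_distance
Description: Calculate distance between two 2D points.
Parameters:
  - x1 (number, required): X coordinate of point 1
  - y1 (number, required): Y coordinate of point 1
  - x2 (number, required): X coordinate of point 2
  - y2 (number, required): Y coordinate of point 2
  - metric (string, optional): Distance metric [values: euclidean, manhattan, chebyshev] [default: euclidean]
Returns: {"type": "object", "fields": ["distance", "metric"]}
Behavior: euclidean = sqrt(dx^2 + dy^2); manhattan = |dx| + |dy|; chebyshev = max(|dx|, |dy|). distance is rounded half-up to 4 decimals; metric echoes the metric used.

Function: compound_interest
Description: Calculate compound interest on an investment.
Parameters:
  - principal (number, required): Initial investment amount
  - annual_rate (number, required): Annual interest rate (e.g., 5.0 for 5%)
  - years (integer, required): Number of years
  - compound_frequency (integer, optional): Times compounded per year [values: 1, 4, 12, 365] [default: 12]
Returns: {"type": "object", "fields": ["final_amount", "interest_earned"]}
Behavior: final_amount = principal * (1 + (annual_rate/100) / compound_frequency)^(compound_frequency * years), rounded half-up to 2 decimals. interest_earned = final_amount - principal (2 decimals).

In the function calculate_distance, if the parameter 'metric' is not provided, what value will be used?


The calculate_distance spec declares:
  - metric (string, optional): Distance metric [values: euclidean, manhattan, chebyshev] [default: euclidean]
Default:
euclidean
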